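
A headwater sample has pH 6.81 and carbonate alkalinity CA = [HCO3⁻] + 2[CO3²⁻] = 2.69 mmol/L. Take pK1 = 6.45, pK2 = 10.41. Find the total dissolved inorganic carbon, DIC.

DIC = 3.86 mmol/L

CA = [HCO3⁻] + 2[CO3²⁻] = (α₁ + 2α₂)·DIC
At pH 6.81: [H⁺]/K1 = 10^-0.36 = 0.43652, K2/[H⁺] = 10^-3.60 = 0.00025119
α₁ = 1/(1 + 0.43652 + 0.00025119) = 1/1.4368 = 0.6960; α₂ = α₁·K2/[H⁺] = 0.0001748
α₁ + 2α₂ = 0.6964
DIC = CA / (α₁ + 2α₂) = 2.69 / 0.6964 = 3.86 mmol/L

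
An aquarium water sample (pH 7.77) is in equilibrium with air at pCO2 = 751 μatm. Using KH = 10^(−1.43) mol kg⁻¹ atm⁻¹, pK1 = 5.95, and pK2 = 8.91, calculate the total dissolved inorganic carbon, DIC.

DIC = 2.00 mmol/kg

[CO2*] = KH · pCO2 = 10^(−1.43) × 751×10^-6 = 2.790×10^-5 mol/kg
α₀ = 1/(1 + K1/[H⁺] + K1K2/[H⁺]²) = 1/(1 + 10^+1.82 + 10^+0.68) = 0.01392
DIC = [CO2*]/α₀ = 2.790×10^-5 / 0.01392 = 2.00 mmol/kg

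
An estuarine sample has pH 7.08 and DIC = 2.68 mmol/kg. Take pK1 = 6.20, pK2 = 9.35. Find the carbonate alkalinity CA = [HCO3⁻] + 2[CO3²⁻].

CA = 2.38 mmol/kg

CA = [HCO3⁻] + 2[CO3²⁻] = (α₁ + 2α₂)·DIC
At pH 7.08: [H⁺]/K1 = 10^-0.88 = 0.13183, K2/[H⁺] = 10^-2.27 = 0.0053703
α₁ = 1/(1 + 0.13183 + 0.0053703) = 1/1.1372 = 0.8794; α₂ = α₁·K2/[H⁺] = 0.004722
α₁ + 2α₂ = 0.8888
CA = 0.8888 × 2.68 = 2.38 mmol/kg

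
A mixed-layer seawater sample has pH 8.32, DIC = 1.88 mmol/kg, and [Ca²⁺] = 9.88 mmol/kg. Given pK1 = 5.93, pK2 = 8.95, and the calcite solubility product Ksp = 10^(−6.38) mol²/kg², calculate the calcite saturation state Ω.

α₂ = 1 / (1 + [H⁺]/K2 + [H⁺]²/(K1K2)) = 1 / (1 + 10^+0.63 + 10^-1.76)
   = 1 / (1 + 4.2658 + 0.017378) = 1/5.2832 = 0.1893
[CO3²⁻] = α₂ × DIC = 0.1893 × 1.88 = 0.3558 mmol/kg
Ksp = 10^(−6.38) = 4.169×10^-7
Ω = [Ca²⁺][CO3²⁻]/Ksp = (9.88×10^-3)(3.558×10^-4) / 4.169×10^-7 = 8.43

Ω = 8.43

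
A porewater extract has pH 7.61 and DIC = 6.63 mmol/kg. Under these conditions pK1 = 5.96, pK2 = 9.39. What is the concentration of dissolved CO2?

α₀ = 1 / (1 + K1/[H⁺] + K1K2/[H⁺]²) = 1 / (1 + 10^+1.65 + 10^-0.13)
   = 1 / (1 + 44.668 + 0.74131) = 1/46.410 = 0.02155
[CO2*] = α₀ × DIC = 0.02155 × 6.63 = 0.143 mmol/kg

[CO2*] = 0.143 mmol/kg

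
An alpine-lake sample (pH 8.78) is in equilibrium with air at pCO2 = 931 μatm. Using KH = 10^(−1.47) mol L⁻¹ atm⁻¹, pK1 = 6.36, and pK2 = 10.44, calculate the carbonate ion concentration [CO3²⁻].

[CO3²⁻] = 0.182 mmol/L

[CO2*] = KH · pCO2 = 10^(−1.47) × 931×10^-6 = 3.155×10^-5 mol/L
α₀ = 1/(1 + K1/[H⁺] + K1K2/[H⁺]²) = 1/(1 + 10^+2.42 + 10^+0.76) = 0.003707
DIC = [CO2*]/α₀ = 3.155×10^-5 / 0.003707 = 8.511 mmol/L
[CO3²⁻] = α₂·DIC; α₂ = 0.02133, so [CO3²⁻] = 0.02133 × 8.511 = 0.182 mmol/L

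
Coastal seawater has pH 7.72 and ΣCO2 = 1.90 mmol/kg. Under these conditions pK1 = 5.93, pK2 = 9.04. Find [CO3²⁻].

α₂ = 1 / (1 + [H⁺]/K2 + [H⁺]²/(K1K2)) = 1 / (1 + 10^+1.32 + 10^-0.47)
   = 1 / (1 + 20.893 + 0.33884) = 1/22.232 = 0.04498
[CO3²⁻] = α₂ × DIC = 0.04498 × 1.90 = 0.0855 mmol/kg

[CO3²⁻] = 0.0855 mmol/kg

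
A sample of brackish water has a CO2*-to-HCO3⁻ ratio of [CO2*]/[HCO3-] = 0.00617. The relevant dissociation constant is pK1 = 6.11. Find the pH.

pH = 8.32

From K1 = [H⁺][HCO3-]/[CO2*]:  pH = pK1 − log₁₀([CO2*]/[HCO3-])
log₁₀(0.00617) = -2.210
pH = 6.11 − (-2.210) = 8.32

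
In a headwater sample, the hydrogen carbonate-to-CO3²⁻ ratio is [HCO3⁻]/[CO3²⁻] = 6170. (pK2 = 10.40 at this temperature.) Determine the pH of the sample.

From K2 = [H⁺][CO3²⁻]/[HCO3⁻]:  pH = pK2 − log₁₀([HCO3⁻]/[CO3²⁻])
log₁₀(6170) = +3.790
pH = 10.40 − (+3.790) = 6.61

pH = 6.61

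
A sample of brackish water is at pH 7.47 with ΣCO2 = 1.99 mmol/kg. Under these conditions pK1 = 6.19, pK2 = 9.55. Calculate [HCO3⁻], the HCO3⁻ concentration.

[HCO3⁻] = 1.88 mmol/kg

α₁ = 1 / (1 + [H⁺]/K1 + K2/[H⁺]) = 1 / (1 + 10^-1.28 + 10^-2.08)
   = 1 / (1 + 0.052481 + 0.0083176) = 1/1.0608 = 0.9427
[HCO3⁻] = α₁ × DIC = 0.9427 × 1.99 = 1.88 mmol/kg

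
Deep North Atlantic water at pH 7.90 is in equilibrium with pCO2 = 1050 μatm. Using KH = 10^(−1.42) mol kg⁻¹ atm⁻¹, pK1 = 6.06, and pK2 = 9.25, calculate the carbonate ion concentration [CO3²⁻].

[CO3²⁻] = 0.123 mmol/kg

[CO2*] = KH · pCO2 = 10^(−1.42) × 1050×10^-6 = 3.992×10^-5 mol/kg
α₀ = 1/(1 + K1/[H⁺] + K1K2/[H⁺]²) = 1/(1 + 10^+1.84 + 10^+0.49) = 0.01365
DIC = [CO2*]/α₀ = 3.992×10^-5 / 0.01365 = 2.925 mmol/kg
[CO3²⁻] = α₂·DIC; α₂ = 0.04217, so [CO3²⁻] = 0.04217 × 2.925 = 0.123 mmol/kg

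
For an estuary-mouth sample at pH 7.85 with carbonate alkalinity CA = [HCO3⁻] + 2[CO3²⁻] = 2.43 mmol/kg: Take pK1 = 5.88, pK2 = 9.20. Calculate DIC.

DIC = 2.35 mmol/kg

CA = [HCO3⁻] + 2[CO3²⁻] = (α₁ + 2α₂)·DIC
At pH 7.85: [H⁺]/K1 = 10^-1.97 = 0.010715, K2/[H⁺] = 10^-1.35 = 0.044668
α₁ = 1/(1 + 0.010715 + 0.044668) = 1/1.0554 = 0.9475; α₂ = α₁·K2/[H⁺] = 0.04232
α₁ + 2α₂ = 1.0322
DIC = CA / (α₁ + 2α₂) = 2.43 / 1.0322 = 2.35 mmol/kg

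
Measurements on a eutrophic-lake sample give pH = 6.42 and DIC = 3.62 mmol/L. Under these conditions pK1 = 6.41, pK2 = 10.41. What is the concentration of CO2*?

[CO2*] = 1.79 mmol/L

α₀ = 1 / (1 + K1/[H⁺] + K1K2/[H⁺]²) = 1 / (1 + 10^+0.01 + 10^-3.98)
   = 1 / (1 + 1.0233 + 0.00010471) = 1/2.0234 = 0.4942
[CO2*] = α₀ × DIC = 0.4942 × 3.62 = 1.79 mmol/L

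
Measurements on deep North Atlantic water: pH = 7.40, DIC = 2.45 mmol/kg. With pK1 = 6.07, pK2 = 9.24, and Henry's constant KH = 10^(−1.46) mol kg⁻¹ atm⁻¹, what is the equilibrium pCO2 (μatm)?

α₀ = 1 / (1 + K1/[H⁺] + K1K2/[H⁺]²) = 1 / (1 + 10^+1.33 + 10^-0.51)
   = 1 / (1 + 21.380 + 0.30903) = 1/22.689 = 0.04407
[CO2*] = α₀ × DIC = 0.04407 × 2.45 = 0.1080 mmol/kg
pCO2 = [CO2*]/KH = 1.080×10^-4 / 3.467×10^-2 = 3110 μatm

pCO2 = 3110 μatm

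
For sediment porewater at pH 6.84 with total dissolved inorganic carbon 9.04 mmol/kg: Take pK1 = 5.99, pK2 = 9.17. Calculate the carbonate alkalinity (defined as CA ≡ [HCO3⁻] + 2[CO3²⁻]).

CA = 7.96 mmol/kg

CA = [HCO3⁻] + 2[CO3²⁻] = (α₁ + 2α₂)·DIC
At pH 6.84: [H⁺]/K1 = 10^-0.85 = 0.14125, K2/[H⁺] = 10^-2.33 = 0.0046774
α₁ = 1/(1 + 0.14125 + 0.0046774) = 1/1.1459 = 0.8727; α₂ = α₁·K2/[H⁺] = 0.004082
α₁ + 2α₂ = 0.8808
CA = 0.8808 × 9.04 = 7.96 mmol/kg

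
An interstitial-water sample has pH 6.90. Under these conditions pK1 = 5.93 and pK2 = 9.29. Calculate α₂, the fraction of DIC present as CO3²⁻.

α₂ = 1 / (1 + [H⁺]/K2 + [H⁺]²/(K1K2)) = 1 / (1 + 10^+2.39 + 10^+1.42)
   = 1 / (1 + 245.47 + 26.303) = 1/272.77 = 0.003666

α₂ = 0.00367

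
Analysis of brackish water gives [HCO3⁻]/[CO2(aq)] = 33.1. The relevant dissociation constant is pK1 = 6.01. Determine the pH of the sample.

pH = 7.53

From K1 = [H⁺][HCO3⁻]/[CO2(aq)]:  pH = pK1 + log₁₀([HCO3⁻]/[CO2(aq)])
log₁₀(33.1) = +1.520
pH = 6.01 + (+1.520) = 7.53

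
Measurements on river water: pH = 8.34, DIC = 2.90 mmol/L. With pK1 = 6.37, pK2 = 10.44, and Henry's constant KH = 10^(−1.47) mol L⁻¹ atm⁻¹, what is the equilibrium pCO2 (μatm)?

pCO2 = 900 μatm

α₀ = 1 / (1 + K1/[H⁺] + K1K2/[H⁺]²) = 1 / (1 + 10^+1.97 + 10^-0.13)
   = 1 / (1 + 93.325 + 0.74131) = 1/95.067 = 0.01052
[CO2*] = α₀ × DIC = 0.01052 × 2.90 = 0.03050 mmol/L
pCO2 = [CO2*]/KH = 3.050×10^-5 / 3.388×10^-2 = 900 μatm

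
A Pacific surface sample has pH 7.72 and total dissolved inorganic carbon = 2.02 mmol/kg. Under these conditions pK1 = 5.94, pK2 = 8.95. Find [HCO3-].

α₁ = 1 / (1 + [H⁺]/K1 + K2/[H⁺]) = 1 / (1 + 10^-1.78 + 10^-1.23)
   = 1 / (1 + 0.016596 + 0.058884) = 1/1.0755 = 0.9298
[HCO3⁻] = α₁ × DIC = 0.9298 × 2.02 = 1.88 mmol/kg

[HCO3⁻] = 1.88 mmol/kg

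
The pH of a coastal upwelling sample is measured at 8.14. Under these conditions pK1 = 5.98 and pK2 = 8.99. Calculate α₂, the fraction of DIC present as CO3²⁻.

α₂ = 0.123

α₂ = 1 / (1 + [H⁺]/K2 + [H⁺]²/(K1K2)) = 1 / (1 + 10^+0.85 + 10^-1.31)
   = 1 / (1 + 7.0795 + 0.048978) = 1/8.1284 = 0.1230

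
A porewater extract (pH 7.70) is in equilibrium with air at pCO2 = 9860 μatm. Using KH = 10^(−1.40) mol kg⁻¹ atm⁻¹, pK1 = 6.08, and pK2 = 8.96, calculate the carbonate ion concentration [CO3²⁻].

[CO3²⁻] = 0.899 mmol/kg

[CO2*] = KH · pCO2 = 10^(−1.40) × 9860×10^-6 = 3.925×10^-4 mol/kg
α₀ = 1/(1 + K1/[H⁺] + K1K2/[H⁺]²) = 1/(1 + 10^+1.62 + 10^+0.36) = 0.02223
DIC = [CO2*]/α₀ = 3.925×10^-4 / 0.02223 = 17.66 mmol/kg
[CO3²⁻] = α₂·DIC; α₂ = 0.05093, so [CO3²⁻] = 0.05093 × 17.66 = 0.899 mmol/kg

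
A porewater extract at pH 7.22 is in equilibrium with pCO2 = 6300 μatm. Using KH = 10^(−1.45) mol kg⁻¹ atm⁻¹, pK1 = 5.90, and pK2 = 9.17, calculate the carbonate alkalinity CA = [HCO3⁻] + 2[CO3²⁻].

[CO2*] = KH · pCO2 = 10^(−1.45) × 6300×10^-6 = 2.235×10^-4 mol/kg
α₀ = 1/(1 + K1/[H⁺] + K1K2/[H⁺]²) = 1/(1 + 10^+1.32 + 10^-0.63) = 0.04519
DIC = [CO2*]/α₀ = 2.235×10^-4 / 0.04519 = 4.946 mmol/kg
CA = (α₁ + 2α₂)·DIC = (0.9442 + 2×0.01059) × 4.946 = 4.78 mmol/kg

CA = 4.78 mmol/kg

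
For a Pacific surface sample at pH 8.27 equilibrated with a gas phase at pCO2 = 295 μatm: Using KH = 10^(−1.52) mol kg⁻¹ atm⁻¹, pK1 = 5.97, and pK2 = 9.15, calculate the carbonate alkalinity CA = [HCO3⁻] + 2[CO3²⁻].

[CO2*] = KH · pCO2 = 10^(−1.52) × 295×10^-6 = 8.909×10^-6 mol/kg
α₀ = 1/(1 + K1/[H⁺] + K1K2/[H⁺]²) = 1/(1 + 10^+2.30 + 10^+1.42) = 0.004409
DIC = [CO2*]/α₀ = 8.909×10^-6 / 0.004409 = 2.021 mmol/kg
CA = (α₁ + 2α₂)·DIC = (0.8796 + 2×0.1160) × 2.021 = 2.25 mmol/kg

CA = 2.25 mmol/kg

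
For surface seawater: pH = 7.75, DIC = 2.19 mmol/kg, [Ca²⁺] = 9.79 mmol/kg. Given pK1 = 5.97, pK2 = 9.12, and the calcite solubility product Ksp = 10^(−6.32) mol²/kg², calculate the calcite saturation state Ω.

Ω = 1.80

α₂ = 1 / (1 + [H⁺]/K2 + [H⁺]²/(K1K2)) = 1 / (1 + 10^+1.37 + 10^-0.41)
   = 1 / (1 + 23.442 + 0.38905) = 1/24.831 = 0.04027
[CO3²⁻] = α₂ × DIC = 0.04027 × 2.19 = 0.08820 mmol/kg
Ksp = 10^(−6.32) = 4.786×10^-7
Ω = [Ca²⁺][CO3²⁻]/Ksp = (9.79×10^-3)(8.820×10^-5) / 4.786×10^-7 = 1.80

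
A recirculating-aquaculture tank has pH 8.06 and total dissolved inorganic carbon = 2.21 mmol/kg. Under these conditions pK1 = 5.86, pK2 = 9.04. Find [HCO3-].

α₁ = 1 / (1 + [H⁺]/K1 + K2/[H⁺]) = 1 / (1 + 10^-2.20 + 10^-0.98)
   = 1 / (1 + 0.0063096 + 0.10471) = 1/1.1110 = 0.9001
[HCO3⁻] = α₁ × DIC = 0.9001 × 2.21 = 1.99 mmol/kg

[HCO3⁻] = 1.99 mmol/kg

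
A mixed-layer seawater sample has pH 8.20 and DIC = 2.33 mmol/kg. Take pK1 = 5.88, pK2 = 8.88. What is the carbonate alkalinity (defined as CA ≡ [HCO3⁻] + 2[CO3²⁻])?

CA = [HCO3⁻] + 2[CO3²⁻] = (α₁ + 2α₂)·DIC
At pH 8.20: [H⁺]/K1 = 10^-2.32 = 0.0047863, K2/[H⁺] = 10^-0.68 = 0.20893
α₁ = 1/(1 + 0.0047863 + 0.20893) = 1/1.2137 = 0.8239; α₂ = α₁·K2/[H⁺] = 0.1721
α₁ + 2α₂ = 1.1682
CA = 1.1682 × 2.33 = 2.72 mmol/kg

CA = 2.72 mmol/kg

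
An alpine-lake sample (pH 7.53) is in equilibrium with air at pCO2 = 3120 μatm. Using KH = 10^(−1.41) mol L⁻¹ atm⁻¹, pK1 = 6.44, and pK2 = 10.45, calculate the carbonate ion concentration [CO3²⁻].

[CO2*] = KH · pCO2 = 10^(−1.41) × 3120×10^-6 = 1.214×10^-4 mol/L
α₀ = 1/(1 + K1/[H⁺] + K1K2/[H⁺]²) = 1/(1 + 10^+1.09 + 10^-1.83) = 0.07509
DIC = [CO2*]/α₀ = 1.214×10^-4 / 0.07509 = 1.617 mmol/L
[CO3²⁻] = α₂·DIC; α₂ = 0.001111, so [CO3²⁻] = 0.001111 × 1.617 = 0.00180 mmol/L = 1.80 μmol/L

[CO3²⁻] = 1.80 μmol/L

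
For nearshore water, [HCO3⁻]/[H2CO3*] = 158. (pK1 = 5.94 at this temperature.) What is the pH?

pH = 8.14

From K1 = [H⁺][HCO3⁻]/[H2CO3*]:  pH = pK1 + log₁₀([HCO3⁻]/[H2CO3*])
log₁₀(158) = +2.199
pH = 5.94 + (+2.199) = 8.14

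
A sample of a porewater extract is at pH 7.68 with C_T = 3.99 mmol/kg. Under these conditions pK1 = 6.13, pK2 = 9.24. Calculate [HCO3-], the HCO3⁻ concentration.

[HCO3⁻] = 3.78 mmol/kg

α₁ = 1 / (1 + [H⁺]/K1 + K2/[H⁺]) = 1 / (1 + 10^-1.55 + 10^-1.56)
   = 1 / (1 + 0.028184 + 0.027542) = 1/1.0557 = 0.9472
[HCO3⁻] = α₁ × DIC = 0.9472 × 3.99 = 3.78 mmol/kg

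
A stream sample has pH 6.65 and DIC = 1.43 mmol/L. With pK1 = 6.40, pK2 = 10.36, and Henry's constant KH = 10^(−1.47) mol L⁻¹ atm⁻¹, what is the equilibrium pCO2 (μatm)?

α₀ = 1 / (1 + K1/[H⁺] + K1K2/[H⁺]²) = 1 / (1 + 10^+0.25 + 10^-3.46)
   = 1 / (1 + 1.7783 + 0.00034674) = 1/2.7786 = 0.3599
[CO2*] = α₀ × DIC = 0.3599 × 1.43 = 0.5146 mmol/L
pCO2 = [CO2*]/KH = 5.146×10^-4 / 3.388×10^-2 = 1.52×10^4 μatm

pCO2 = 1.52×10^4 μatm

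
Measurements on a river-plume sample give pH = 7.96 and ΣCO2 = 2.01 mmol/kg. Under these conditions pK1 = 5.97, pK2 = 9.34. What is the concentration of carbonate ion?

[CO3²⁻] = 0.0797 mmol/kg

α₂ = 1 / (1 + [H⁺]/K2 + [H⁺]²/(K1K2)) = 1 / (1 + 10^+1.38 + 10^-0.61)
   = 1 / (1 + 23.988 + 0.24547) = 1/25.234 = 0.03963
[CO3²⁻] = α₂ × DIC = 0.03963 × 2.01 = 0.0797 mmol/kg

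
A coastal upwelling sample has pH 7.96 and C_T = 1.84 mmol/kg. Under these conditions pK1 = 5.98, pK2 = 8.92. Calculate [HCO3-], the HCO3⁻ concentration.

α₁ = 1 / (1 + [H⁺]/K1 + K2/[H⁺]) = 1 / (1 + 10^-1.98 + 10^-0.96)
   = 1 / (1 + 0.010471 + 0.10965) = 1/1.1201 = 0.8928
[HCO3⁻] = α₁ × DIC = 0.8928 × 1.84 = 1.64 mmol/kg

[HCO3⁻] = 1.64 mmol/kg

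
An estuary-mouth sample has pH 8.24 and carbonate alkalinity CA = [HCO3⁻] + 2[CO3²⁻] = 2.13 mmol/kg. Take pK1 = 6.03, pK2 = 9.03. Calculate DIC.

CA = [HCO3⁻] + 2[CO3²⁻] = (α₁ + 2α₂)·DIC
At pH 8.24: [H⁺]/K1 = 10^-2.21 = 0.0061660, K2/[H⁺] = 10^-0.79 = 0.16218
α₁ = 1/(1 + 0.0061660 + 0.16218) = 1/1.1683 = 0.8559; α₂ = α₁·K2/[H⁺] = 0.1388
α₁ + 2α₂ = 1.1335
DIC = CA / (α₁ + 2α₂) = 2.13 / 1.1335 = 1.88 mmol/kg

DIC = 1.88 mmol/kg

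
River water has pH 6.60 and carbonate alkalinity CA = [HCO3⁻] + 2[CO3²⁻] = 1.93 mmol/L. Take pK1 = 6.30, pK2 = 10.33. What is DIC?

DIC = 2.90 mmol/L

CA = [HCO3⁻] + 2[CO3²⁻] = (α₁ + 2α₂)·DIC
At pH 6.60: [H⁺]/K1 = 10^-0.30 = 0.50119, K2/[H⁺] = 10^-3.73 = 0.00018621
α₁ = 1/(1 + 0.50119 + 0.00018621) = 1/1.5014 = 0.6661; α₂ = α₁·K2/[H⁺] = 0.0001240
α₁ + 2α₂ = 0.6663
DIC = CA / (α₁ + 2α₂) = 1.93 / 0.6663 = 2.90 mmol/L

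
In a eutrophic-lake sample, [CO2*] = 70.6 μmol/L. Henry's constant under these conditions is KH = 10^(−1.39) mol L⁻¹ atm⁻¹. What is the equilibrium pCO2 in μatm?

KH = 10^(−1.39) = 4.074×10^-2 mol L⁻¹ atm⁻¹
pCO2 = [CO2*]/KH = 70.6×10^-6 / 4.074×10^-2 = 1.73×10^-3 atm = 1730 μatm

pCO2 = 1730 μatm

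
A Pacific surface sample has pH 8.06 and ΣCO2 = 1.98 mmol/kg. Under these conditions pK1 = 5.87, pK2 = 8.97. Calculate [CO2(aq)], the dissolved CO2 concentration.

α₀ = 1 / (1 + K1/[H⁺] + K1K2/[H⁺]²) = 1 / (1 + 10^+2.19 + 10^+1.28)
   = 1 / (1 + 154.88 + 19.055) = 1/174.94 = 0.005716
[CO2*] = α₀ × DIC = 0.005716 × 1.98 = 0.0113 mmol/kg = 11.3 μmol/kg

[CO2*] = 11.3 μmol/kg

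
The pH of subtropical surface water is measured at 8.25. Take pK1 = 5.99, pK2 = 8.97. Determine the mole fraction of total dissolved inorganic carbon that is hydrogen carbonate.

α₁ = 1 / (1 + [H⁺]/K1 + K2/[H⁺]) = 1 / (1 + 10^-2.26 + 10^-0.72)
   = 1 / (1 + 0.0054954 + 0.19055) = 1/1.1960 = 0.8361

α₁ = 0.836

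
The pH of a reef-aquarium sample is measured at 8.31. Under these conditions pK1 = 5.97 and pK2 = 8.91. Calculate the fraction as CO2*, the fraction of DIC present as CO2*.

α₀ = 0.00364

α₀ = 1 / (1 + K1/[H⁺] + K1K2/[H⁺]²) = 1 / (1 + 10^+2.34 + 10^+1.74)
   = 1 / (1 + 218.78 + 54.954) = 1/274.73 = 0.003640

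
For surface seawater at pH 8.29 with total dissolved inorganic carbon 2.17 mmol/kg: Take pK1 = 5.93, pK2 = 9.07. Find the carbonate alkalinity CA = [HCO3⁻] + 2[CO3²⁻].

CA = [HCO3⁻] + 2[CO3²⁻] = (α₁ + 2α₂)·DIC
At pH 8.29: [H⁺]/K1 = 10^-2.36 = 0.0043652, K2/[H⁺] = 10^-0.78 = 0.16596
α₁ = 1/(1 + 0.0043652 + 0.16596) = 1/1.1703 = 0.8545; α₂ = α₁·K2/[H⁺] = 0.1418
α₁ + 2α₂ = 1.1381
CA = 1.1381 × 2.17 = 2.47 mmol/kg

CA = 2.47 mmol/kg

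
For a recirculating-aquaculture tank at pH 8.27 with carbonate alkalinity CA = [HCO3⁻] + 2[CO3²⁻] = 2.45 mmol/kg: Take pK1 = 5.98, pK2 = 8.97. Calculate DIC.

CA = [HCO3⁻] + 2[CO3²⁻] = (α₁ + 2α₂)·DIC
At pH 8.27: [H⁺]/K1 = 10^-2.29 = 0.0051286, K2/[H⁺] = 10^-0.70 = 0.19953
α₁ = 1/(1 + 0.0051286 + 0.19953) = 1/1.2047 = 0.8301; α₂ = α₁·K2/[H⁺] = 0.1656
α₁ + 2α₂ = 1.1614
DIC = CA / (α₁ + 2α₂) = 2.45 / 1.1614 = 2.11 mmol/kg

DIC = 2.11 mmol/kg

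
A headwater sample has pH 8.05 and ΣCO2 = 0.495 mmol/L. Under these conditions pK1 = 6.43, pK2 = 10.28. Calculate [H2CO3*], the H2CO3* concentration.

α₀ = 1 / (1 + K1/[H⁺] + K1K2/[H⁺]²) = 1 / (1 + 10^+1.62 + 10^-0.61)
   = 1 / (1 + 41.687 + 0.24547) = 1/42.932 = 0.02329
[CO2*] = α₀ × DIC = 0.02329 × 0.495 = 0.0115 mmol/L = 11.5 μmol/L

[CO2*] = 11.5 μmol/L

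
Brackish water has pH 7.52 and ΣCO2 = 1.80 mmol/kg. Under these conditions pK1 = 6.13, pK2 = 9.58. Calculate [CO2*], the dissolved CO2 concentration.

α₀ = 1 / (1 + K1/[H⁺] + K1K2/[H⁺]²) = 1 / (1 + 10^+1.39 + 10^-0.67)
   = 1 / (1 + 24.547 + 0.21380) = 1/25.761 = 0.03882
[CO2*] = α₀ × DIC = 0.03882 × 1.80 = 0.0699 mmol/kg

[CO2*] = 0.0699 mmol/kg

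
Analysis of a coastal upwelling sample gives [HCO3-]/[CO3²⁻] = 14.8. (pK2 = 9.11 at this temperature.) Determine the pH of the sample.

From K2 = [H⁺][CO3²⁻]/[HCO3-]:  pH = pK2 − log₁₀([HCO3-]/[CO3²⁻])
log₁₀(14.8) = +1.170
pH = 9.11 − (+1.170) = 7.94

pH = 7.94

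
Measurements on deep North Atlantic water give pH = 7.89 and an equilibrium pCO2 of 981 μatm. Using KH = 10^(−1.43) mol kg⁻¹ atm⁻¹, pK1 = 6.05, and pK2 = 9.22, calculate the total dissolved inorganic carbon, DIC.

DIC = 2.68 mmol/kg

[CO2*] = KH · pCO2 = 10^(−1.43) × 981×10^-6 = 3.645×10^-5 mol/kg
α₀ = 1/(1 + K1/[H⁺] + K1K2/[H⁺]²) = 1/(1 + 10^+1.84 + 10^+0.51) = 0.01362
DIC = [CO2*]/α₀ = 3.645×10^-5 / 0.01362 = 2.68 mmol/kg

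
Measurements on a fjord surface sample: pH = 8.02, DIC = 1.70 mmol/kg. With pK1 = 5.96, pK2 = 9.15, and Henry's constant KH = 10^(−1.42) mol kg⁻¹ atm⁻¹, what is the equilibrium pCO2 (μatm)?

α₀ = 1 / (1 + K1/[H⁺] + K1K2/[H⁺]²) = 1 / (1 + 10^+2.06 + 10^+0.93)
   = 1 / (1 + 114.82 + 8.5114) = 1/124.33 = 0.008043
[CO2*] = α₀ × DIC = 0.008043 × 1.70 = 0.01367 mmol/kg = 13.67 μmol/kg
pCO2 = [CO2*]/KH = 1.367×10^-5 / 3.802×10^-2 = 360 μatm

pCO2 = 360 μatm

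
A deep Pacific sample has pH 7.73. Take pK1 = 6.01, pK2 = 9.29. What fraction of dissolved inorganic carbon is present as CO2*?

α₀ = 0.0182

α₀ = 1 / (1 + K1/[H⁺] + K1K2/[H⁺]²) = 1 / (1 + 10^+1.72 + 10^+0.16)
   = 1 / (1 + 52.481 + 1.4454) = 1/54.926 = 0.01821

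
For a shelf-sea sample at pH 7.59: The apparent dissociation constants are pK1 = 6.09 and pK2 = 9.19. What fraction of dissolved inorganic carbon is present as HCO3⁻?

α₁ = 1 / (1 + [H⁺]/K1 + K2/[H⁺]) = 1 / (1 + 10^-1.50 + 10^-1.60)
   = 1 / (1 + 0.031623 + 0.025119) = 1/1.0567 = 0.9463

α₁ = 0.946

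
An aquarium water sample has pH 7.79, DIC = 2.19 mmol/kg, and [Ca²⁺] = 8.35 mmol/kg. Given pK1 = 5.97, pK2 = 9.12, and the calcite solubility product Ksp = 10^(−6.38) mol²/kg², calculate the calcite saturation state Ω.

Ω = 1.93

α₂ = 1 / (1 + [H⁺]/K2 + [H⁺]²/(K1K2)) = 1 / (1 + 10^+1.33 + 10^-0.49)
   = 1 / (1 + 21.380 + 0.32359) = 1/22.703 = 0.04405
[CO3²⁻] = α₂ × DIC = 0.04405 × 2.19 = 0.09646 mmol/kg
Ksp = 10^(−6.38) = 4.169×10^-7
Ω = [Ca²⁺][CO3²⁻]/Ksp = (8.35×10^-3)(9.646×10^-5) / 4.169×10^-7 = 1.93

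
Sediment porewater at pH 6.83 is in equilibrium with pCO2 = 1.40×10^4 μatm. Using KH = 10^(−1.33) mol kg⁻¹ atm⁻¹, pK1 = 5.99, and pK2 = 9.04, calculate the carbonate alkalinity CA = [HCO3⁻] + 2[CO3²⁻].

[CO2*] = KH · pCO2 = 10^(−1.33) × 1.40×10^4×10^-6 = 6.548×10^-4 mol/kg
α₀ = 1/(1 + K1/[H⁺] + K1K2/[H⁺]²) = 1/(1 + 10^+0.84 + 10^-1.37) = 0.1256
DIC = [CO2*]/α₀ = 6.548×10^-4 / 0.1256 = 5.213 mmol/kg
CA = (α₁ + 2α₂)·DIC = (0.8690 + 2×0.005358) × 5.213 = 4.59 mmol/kg

CA = 4.59 mmol/kg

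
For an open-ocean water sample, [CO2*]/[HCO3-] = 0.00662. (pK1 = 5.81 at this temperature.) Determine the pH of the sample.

pH = 7.99

From K1 = [H⁺][HCO3-]/[CO2*]:  pH = pK1 − log₁₀([CO2*]/[HCO3-])
log₁₀(0.00662) = -2.179
pH = 5.81 − (-2.179) = 7.99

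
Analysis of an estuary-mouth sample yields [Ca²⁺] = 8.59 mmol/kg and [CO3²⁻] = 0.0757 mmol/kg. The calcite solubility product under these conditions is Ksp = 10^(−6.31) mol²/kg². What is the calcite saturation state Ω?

Ω = 1.33

Ksp = 10^(−6.31) = 4.898×10^-7
Ω = [Ca²⁺][CO3²⁻]/Ksp = (8.59×10^-3)(0.0757×10^-3) / 4.898×10^-7 = 1.33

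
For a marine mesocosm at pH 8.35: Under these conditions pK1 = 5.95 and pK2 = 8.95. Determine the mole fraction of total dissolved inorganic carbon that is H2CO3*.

α₀ = 0.00317

α₀ = 1 / (1 + K1/[H⁺] + K1K2/[H⁺]²) = 1 / (1 + 10^+2.40 + 10^+1.80)
   = 1 / (1 + 251.19 + 63.096) = 1/315.28 = 0.003172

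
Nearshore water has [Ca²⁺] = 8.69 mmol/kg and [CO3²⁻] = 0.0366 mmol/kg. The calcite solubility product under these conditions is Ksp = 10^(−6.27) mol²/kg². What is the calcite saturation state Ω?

Ω = 0.592

Ksp = 10^(−6.27) = 5.370×10^-7
Ω = [Ca²⁺][CO3²⁻]/Ksp = (8.69×10^-3)(0.0366×10^-3) / 5.370×10^-7 = 0.592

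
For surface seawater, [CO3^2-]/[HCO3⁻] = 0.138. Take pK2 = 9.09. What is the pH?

From K2 = [H⁺][CO3^2-]/[HCO3⁻]:  pH = pK2 + log₁₀([CO3^2-]/[HCO3⁻])
log₁₀(0.138) = -0.860
pH = 9.09 + (-0.860) = 8.23

pH = 8.23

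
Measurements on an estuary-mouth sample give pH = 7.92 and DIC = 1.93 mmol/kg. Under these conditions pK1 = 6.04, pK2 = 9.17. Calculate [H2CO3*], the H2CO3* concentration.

[CO2*] = 0.0238 mmol/kg

α₀ = 1 / (1 + K1/[H⁺] + K1K2/[H⁺]²) = 1 / (1 + 10^+1.88 + 10^+0.63)
   = 1 / (1 + 75.858 + 4.2658) = 1/81.124 = 0.01233
[CO2*] = α₀ × DIC = 0.01233 × 1.93 = 0.0238 mmol/kg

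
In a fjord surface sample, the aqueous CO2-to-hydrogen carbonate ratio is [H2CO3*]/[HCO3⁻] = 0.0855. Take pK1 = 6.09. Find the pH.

From K1 = [H⁺][HCO3⁻]/[H2CO3*]:  pH = pK1 − log₁₀([H2CO3*]/[HCO3⁻])
log₁₀(0.0855) = -1.068
pH = 6.09 − (-1.068) = 7.16

pH = 7.16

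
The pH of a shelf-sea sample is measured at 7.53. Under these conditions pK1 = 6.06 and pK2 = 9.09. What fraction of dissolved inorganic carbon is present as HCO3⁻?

α₁ = 1 / (1 + [H⁺]/K1 + K2/[H⁺]) = 1 / (1 + 10^-1.47 + 10^-1.56)
   = 1 / (1 + 0.033884 + 0.027542) = 1/1.0614 = 0.9421

α₁ = 0.942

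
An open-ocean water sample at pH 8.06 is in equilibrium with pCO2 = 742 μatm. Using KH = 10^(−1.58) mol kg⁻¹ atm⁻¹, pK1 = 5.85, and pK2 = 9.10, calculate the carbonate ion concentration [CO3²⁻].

[CO3²⁻] = 0.289 mmol/kg

[CO2*] = KH · pCO2 = 10^(−1.58) × 742×10^-6 = 1.952×10^-5 mol/kg
α₀ = 1/(1 + K1/[H⁺] + K1K2/[H⁺]²) = 1/(1 + 10^+2.21 + 10^+1.17) = 0.005619
DIC = [CO2*]/α₀ = 1.952×10^-5 / 0.005619 = 3.473 mmol/kg
[CO3²⁻] = α₂·DIC; α₂ = 0.08311, so [CO3²⁻] = 0.08311 × 3.473 = 0.289 mmol/kg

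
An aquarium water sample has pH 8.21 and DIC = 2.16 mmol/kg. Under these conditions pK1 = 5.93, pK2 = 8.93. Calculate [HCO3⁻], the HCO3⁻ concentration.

[HCO3⁻] = 1.81 mmol/kg

α₁ = 1 / (1 + [H⁺]/K1 + K2/[H⁺]) = 1 / (1 + 10^-2.28 + 10^-0.72)
   = 1 / (1 + 0.0052481 + 0.19055) = 1/1.1958 = 0.8363
[HCO3⁻] = α₁ × DIC = 0.8363 × 2.16 = 1.81 mmol/kg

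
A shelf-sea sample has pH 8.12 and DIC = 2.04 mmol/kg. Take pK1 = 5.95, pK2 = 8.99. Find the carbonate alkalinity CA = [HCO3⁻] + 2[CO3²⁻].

CA = 2.27 mmol/kg

CA = [HCO3⁻] + 2[CO3²⁻] = (α₁ + 2α₂)·DIC
At pH 8.12: [H⁺]/K1 = 10^-2.17 = 0.0067608, K2/[H⁺] = 10^-0.87 = 0.13490
α₁ = 1/(1 + 0.0067608 + 0.13490) = 1/1.1417 = 0.8759; α₂ = α₁·K2/[H⁺] = 0.1182
α₁ + 2α₂ = 1.1122
CA = 1.1122 × 2.04 = 2.27 mmol/kg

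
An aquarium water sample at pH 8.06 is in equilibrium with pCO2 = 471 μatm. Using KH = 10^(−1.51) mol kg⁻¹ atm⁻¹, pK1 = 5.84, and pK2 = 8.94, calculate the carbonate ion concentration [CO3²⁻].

[CO3²⁻] = 0.318 mmol/kg

[CO2*] = KH · pCO2 = 10^(−1.51) × 471×10^-6 = 1.456×10^-5 mol/kg
α₀ = 1/(1 + K1/[H⁺] + K1K2/[H⁺]²) = 1/(1 + 10^+2.22 + 10^+1.34) = 0.005296
DIC = [CO2*]/α₀ = 1.456×10^-5 / 0.005296 = 2.749 mmol/kg
[CO3²⁻] = α₂·DIC; α₂ = 0.1159, so [CO3²⁻] = 0.1159 × 2.749 = 0.318 mmol/kg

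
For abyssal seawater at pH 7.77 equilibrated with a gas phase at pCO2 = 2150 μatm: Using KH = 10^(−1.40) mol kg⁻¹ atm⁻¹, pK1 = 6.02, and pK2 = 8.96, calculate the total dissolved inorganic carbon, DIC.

DIC = 5.21 mmol/kg

[CO2*] = KH · pCO2 = 10^(−1.40) × 2150×10^-6 = 8.559×10^-5 mol/kg
α₀ = 1/(1 + K1/[H⁺] + K1K2/[H⁺]²) = 1/(1 + 10^+1.75 + 10^+0.56) = 0.01643
DIC = [CO2*]/α₀ = 8.559×10^-5 / 0.01643 = 5.21 mmol/kg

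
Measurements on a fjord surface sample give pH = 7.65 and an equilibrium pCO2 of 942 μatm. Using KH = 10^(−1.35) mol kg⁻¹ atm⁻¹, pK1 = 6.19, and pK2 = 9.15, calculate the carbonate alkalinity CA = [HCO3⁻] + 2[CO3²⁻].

[CO2*] = KH · pCO2 = 10^(−1.35) × 942×10^-6 = 4.208×10^-5 mol/kg
α₀ = 1/(1 + K1/[H⁺] + K1K2/[H⁺]²) = 1/(1 + 10^+1.46 + 10^-0.04) = 0.03252
DIC = [CO2*]/α₀ = 4.208×10^-5 / 0.03252 = 1.294 mmol/kg
CA = (α₁ + 2α₂)·DIC = (0.9378 + 2×0.02966) × 1.294 = 1.29 mmol/kg

CA = 1.29 mmol/kg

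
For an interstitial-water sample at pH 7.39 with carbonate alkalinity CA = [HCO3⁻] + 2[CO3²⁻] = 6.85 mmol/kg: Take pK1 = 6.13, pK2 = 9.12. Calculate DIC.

DIC = 7.09 mmol/kg

CA = [HCO3⁻] + 2[CO3²⁻] = (α₁ + 2α₂)·DIC
At pH 7.39: [H⁺]/K1 = 10^-1.26 = 0.054954, K2/[H⁺] = 10^-1.73 = 0.018621
α₁ = 1/(1 + 0.054954 + 0.018621) = 1/1.0736 = 0.9315; α₂ = α₁·K2/[H⁺] = 0.01734
α₁ + 2α₂ = 0.9662
DIC = CA / (α₁ + 2α₂) = 6.85 / 0.9662 = 7.09 mmol/kg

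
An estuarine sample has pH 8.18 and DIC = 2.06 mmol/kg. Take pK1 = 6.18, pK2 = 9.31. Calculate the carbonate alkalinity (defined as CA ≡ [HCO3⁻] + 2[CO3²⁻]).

CA = 2.18 mmol/kg

CA = [HCO3⁻] + 2[CO3²⁻] = (α₁ + 2α₂)·DIC
At pH 8.18: [H⁺]/K1 = 10^-2.00 = 0.010000, K2/[H⁺] = 10^-1.13 = 0.074131
α₁ = 1/(1 + 0.010000 + 0.074131) = 1/1.0841 = 0.9224; α₂ = α₁·K2/[H⁺] = 0.06838
α₁ + 2α₂ = 1.0592
CA = 1.0592 × 2.06 = 2.18 mmol/kg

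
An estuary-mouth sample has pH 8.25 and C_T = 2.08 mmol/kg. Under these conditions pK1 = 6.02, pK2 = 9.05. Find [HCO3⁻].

[HCO3⁻] = 1.79 mmol/kg

α₁ = 1 / (1 + [H⁺]/K1 + K2/[H⁺]) = 1 / (1 + 10^-2.23 + 10^-0.80)
   = 1 / (1 + 0.0058884 + 0.15849) = 1/1.1644 = 0.8588
[HCO3⁻] = α₁ × DIC = 0.8588 × 2.08 = 1.79 mmol/kg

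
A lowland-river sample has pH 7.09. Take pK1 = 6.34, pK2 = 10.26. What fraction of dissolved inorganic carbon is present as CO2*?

α₀ = 0.151

α₀ = 1 / (1 + K1/[H⁺] + K1K2/[H⁺]²) = 1 / (1 + 10^+0.75 + 10^-2.42)
   = 1 / (1 + 5.6234 + 0.0038019) = 1/6.6272 = 0.1509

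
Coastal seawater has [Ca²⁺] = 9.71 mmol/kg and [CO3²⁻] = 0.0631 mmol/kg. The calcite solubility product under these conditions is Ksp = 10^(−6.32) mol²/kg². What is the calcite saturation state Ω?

Ksp = 10^(−6.32) = 4.786×10^-7
Ω = [Ca²⁺][CO3²⁻]/Ksp = (9.71×10^-3)(0.0631×10^-3) / 4.786×10^-7 = 1.28

Ω = 1.28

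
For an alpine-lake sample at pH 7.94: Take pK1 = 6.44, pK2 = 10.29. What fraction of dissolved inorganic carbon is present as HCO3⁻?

α₁ = 0.965

α₁ = 1 / (1 + [H⁺]/K1 + K2/[H⁺]) = 1 / (1 + 10^-1.50 + 10^-2.35)
   = 1 / (1 + 0.031623 + 0.0044668) = 1/1.0361 = 0.9652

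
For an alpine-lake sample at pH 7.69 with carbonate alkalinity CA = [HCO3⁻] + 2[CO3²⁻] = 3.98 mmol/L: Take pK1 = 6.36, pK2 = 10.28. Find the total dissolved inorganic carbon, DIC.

DIC = 4.16 mmol/L

CA = [HCO3⁻] + 2[CO3²⁻] = (α₁ + 2α₂)·DIC
At pH 7.69: [H⁺]/K1 = 10^-1.33 = 0.046774, K2/[H⁺] = 10^-2.59 = 0.0025704
α₁ = 1/(1 + 0.046774 + 0.0025704) = 1/1.0493 = 0.9530; α₂ = α₁·K2/[H⁺] = 0.002450
α₁ + 2α₂ = 0.9579
DIC = CA / (α₁ + 2α₂) = 3.98 / 0.9579 = 4.16 mmol/L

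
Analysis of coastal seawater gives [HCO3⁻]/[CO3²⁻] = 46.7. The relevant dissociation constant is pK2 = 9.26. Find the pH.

pH = 7.59

From K2 = [H⁺][CO3²⁻]/[HCO3⁻]:  pH = pK2 − log₁₀([HCO3⁻]/[CO3²⁻])
log₁₀(46.7) = +1.669
pH = 9.26 − (+1.669) = 7.59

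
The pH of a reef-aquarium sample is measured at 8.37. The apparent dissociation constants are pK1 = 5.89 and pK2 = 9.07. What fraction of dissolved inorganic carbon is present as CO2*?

α₀ = 1 / (1 + K1/[H⁺] + K1K2/[H⁺]²) = 1 / (1 + 10^+2.48 + 10^+1.78)
   = 1 / (1 + 302.00 + 60.256) = 1/363.25 = 0.002753

α₀ = 0.00275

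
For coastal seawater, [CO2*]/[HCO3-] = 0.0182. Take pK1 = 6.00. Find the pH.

From K1 = [H⁺][HCO3-]/[CO2*]:  pH = pK1 − log₁₀([CO2*]/[HCO3-])
log₁₀(0.0182) = -1.740
pH = 6.00 − (-1.740) = 7.74

pH = 7.74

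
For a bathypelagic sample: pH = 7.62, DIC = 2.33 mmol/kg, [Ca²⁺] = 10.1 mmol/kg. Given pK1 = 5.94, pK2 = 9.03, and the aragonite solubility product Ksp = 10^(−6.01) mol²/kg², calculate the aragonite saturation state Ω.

Ω = 0.884

α₂ = 1 / (1 + [H⁺]/K2 + [H⁺]²/(K1K2)) = 1 / (1 + 10^+1.41 + 10^-0.27)
   = 1 / (1 + 25.704 + 0.53703) = 1/27.241 = 0.03671
[CO3²⁻] = α₂ × DIC = 0.03671 × 2.33 = 0.08553 mmol/kg
Ksp = 10^(−6.01) = 9.772×10^-7
Ω = [Ca²⁺][CO3²⁻]/Ksp = (10.1×10^-3)(8.553×10^-5) / 9.772×10^-7 = 0.884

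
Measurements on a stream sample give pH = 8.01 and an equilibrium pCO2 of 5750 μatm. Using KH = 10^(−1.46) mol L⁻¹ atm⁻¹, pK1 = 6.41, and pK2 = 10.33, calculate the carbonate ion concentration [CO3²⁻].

[CO2*] = KH · pCO2 = 10^(−1.46) × 5750×10^-6 = 1.994×10^-4 mol/L
α₀ = 1/(1 + K1/[H⁺] + K1K2/[H⁺]²) = 1/(1 + 10^+1.60 + 10^-0.72) = 0.02439
DIC = [CO2*]/α₀ = 1.994×10^-4 / 0.02439 = 8.175 mmol/L
[CO3²⁻] = α₂·DIC; α₂ = 0.004647, so [CO3²⁻] = 0.004647 × 8.175 = 0.0380 mmol/L

[CO3²⁻] = 0.0380 mmol/L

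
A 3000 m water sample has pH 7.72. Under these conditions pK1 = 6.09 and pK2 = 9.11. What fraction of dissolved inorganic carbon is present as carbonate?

α₂ = 1 / (1 + [H⁺]/K2 + [H⁺]²/(K1K2)) = 1 / (1 + 10^+1.39 + 10^-0.24)
   = 1 / (1 + 24.547 + 0.57544) = 1/26.123 = 0.03828

α₂ = 0.0383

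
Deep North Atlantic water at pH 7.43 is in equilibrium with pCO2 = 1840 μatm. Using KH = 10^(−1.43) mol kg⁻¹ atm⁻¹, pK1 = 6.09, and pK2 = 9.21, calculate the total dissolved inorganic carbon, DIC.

DIC = 1.59 mmol/kg

[CO2*] = KH · pCO2 = 10^(−1.43) × 1840×10^-6 = 6.836×10^-5 mol/kg
α₀ = 1/(1 + K1/[H⁺] + K1K2/[H⁺]²) = 1/(1 + 10^+1.34 + 10^-0.44) = 0.04303
DIC = [CO2*]/α₀ = 6.836×10^-5 / 0.04303 = 1.59 mmol/kg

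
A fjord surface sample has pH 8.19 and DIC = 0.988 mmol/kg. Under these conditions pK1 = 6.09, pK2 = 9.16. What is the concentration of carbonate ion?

[CO3²⁻] = 0.0949 mmol/kg

α₂ = 1 / (1 + [H⁺]/K2 + [H⁺]²/(K1K2)) = 1 / (1 + 10^+0.97 + 10^-1.13)
   = 1 / (1 + 9.3325 + 0.074131) = 1/10.407 = 0.09609
[CO3²⁻] = α₂ × DIC = 0.09609 × 0.988 = 0.0949 mmol/kg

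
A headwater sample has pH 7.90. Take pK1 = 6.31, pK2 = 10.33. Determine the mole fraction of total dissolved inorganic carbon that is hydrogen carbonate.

α₁ = 0.971

α₁ = 1 / (1 + [H⁺]/K1 + K2/[H⁺]) = 1 / (1 + 10^-1.59 + 10^-2.43)
   = 1 / (1 + 0.025704 + 0.0037154) = 1/1.0294 = 0.9714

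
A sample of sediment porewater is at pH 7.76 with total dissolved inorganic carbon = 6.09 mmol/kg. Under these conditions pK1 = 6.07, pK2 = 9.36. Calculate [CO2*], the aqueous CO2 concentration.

[CO2*] = 0.119 mmol/kg

α₀ = 1 / (1 + K1/[H⁺] + K1K2/[H⁺]²) = 1 / (1 + 10^+1.69 + 10^+0.09)
   = 1 / (1 + 48.978 + 1.2303) = 1/51.208 = 0.01953
[CO2*] = α₀ × DIC = 0.01953 × 6.09 = 0.119 mmol/kg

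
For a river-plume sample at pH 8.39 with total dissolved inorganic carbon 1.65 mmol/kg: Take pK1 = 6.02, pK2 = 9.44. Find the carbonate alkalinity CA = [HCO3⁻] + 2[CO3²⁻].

CA = [HCO3⁻] + 2[CO3²⁻] = (α₁ + 2α₂)·DIC
At pH 8.39: [H⁺]/K1 = 10^-2.37 = 0.0042658, K2/[H⁺] = 10^-1.05 = 0.089125
α₁ = 1/(1 + 0.0042658 + 0.089125) = 1/1.0934 = 0.9146; α₂ = α₁·K2/[H⁺] = 0.08151
α₁ + 2α₂ = 1.0776
CA = 1.0776 × 1.65 = 1.78 mmol/kg

CA = 1.78 mmol/kg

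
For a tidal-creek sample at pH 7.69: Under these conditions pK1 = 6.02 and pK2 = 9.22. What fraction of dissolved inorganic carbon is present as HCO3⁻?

α₁ = 1 / (1 + [H⁺]/K1 + K2/[H⁺]) = 1 / (1 + 10^-1.67 + 10^-1.53)
   = 1 / (1 + 0.021380 + 0.029512) = 1/1.0509 = 0.9516

α₁ = 0.952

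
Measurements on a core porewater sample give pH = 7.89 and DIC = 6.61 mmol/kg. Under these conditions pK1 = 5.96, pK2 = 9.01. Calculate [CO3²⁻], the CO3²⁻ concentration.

[CO3²⁻] = 0.461 mmol/kg

α₂ = 1 / (1 + [H⁺]/K2 + [H⁺]²/(K1K2)) = 1 / (1 + 10^+1.12 + 10^-0.81)
   = 1 / (1 + 13.183 + 0.15488) = 1/14.337 = 0.06975
[CO3²⁻] = α₂ × DIC = 0.06975 × 6.61 = 0.461 mmol/kg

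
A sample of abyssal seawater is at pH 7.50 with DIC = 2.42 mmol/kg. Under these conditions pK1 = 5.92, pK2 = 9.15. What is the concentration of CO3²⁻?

[CO3²⁻] = 0.0517 mmol/kg

α₂ = 1 / (1 + [H⁺]/K2 + [H⁺]²/(K1K2)) = 1 / (1 + 10^+1.65 + 10^+0.07)
   = 1 / (1 + 44.668 + 1.1749) = 1/46.843 = 0.02135
[CO3²⁻] = α₂ × DIC = 0.02135 × 2.42 = 0.0517 mmol/kg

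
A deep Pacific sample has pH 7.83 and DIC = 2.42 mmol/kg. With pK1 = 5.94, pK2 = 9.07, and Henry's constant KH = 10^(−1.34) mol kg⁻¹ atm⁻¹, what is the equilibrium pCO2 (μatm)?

α₀ = 1 / (1 + K1/[H⁺] + K1K2/[H⁺]²) = 1 / (1 + 10^+1.89 + 10^+0.65)
   = 1 / (1 + 77.625 + 4.4668) = 1/83.092 = 0.01203
[CO2*] = α₀ × DIC = 0.01203 × 2.42 = 0.02912 mmol/kg
pCO2 = [CO2*]/KH = 2.912×10^-5 / 4.571×10^-2 = 637 μatm

pCO2 = 637 μatm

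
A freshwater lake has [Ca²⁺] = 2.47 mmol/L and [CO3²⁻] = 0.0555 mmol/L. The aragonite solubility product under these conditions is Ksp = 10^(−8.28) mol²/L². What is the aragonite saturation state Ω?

Ksp = 10^(−8.28) = 5.248×10^-9
Ω = [Ca²⁺][CO3²⁻]/Ksp = (2.47×10^-3)(0.0555×10^-3) / 5.248×10^-9 = 26.1

Ω = 26.1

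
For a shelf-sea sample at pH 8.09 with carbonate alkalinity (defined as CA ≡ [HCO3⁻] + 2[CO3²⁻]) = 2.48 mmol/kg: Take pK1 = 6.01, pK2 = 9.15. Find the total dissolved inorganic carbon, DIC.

CA = [HCO3⁻] + 2[CO3²⁻] = (α₁ + 2α₂)·DIC
At pH 8.09: [H⁺]/K1 = 10^-2.08 = 0.0083176, K2/[H⁺] = 10^-1.06 = 0.087096
α₁ = 1/(1 + 0.0083176 + 0.087096) = 1/1.0954 = 0.9129; α₂ = α₁·K2/[H⁺] = 0.07951
α₁ + 2α₂ = 1.0719
DIC = CA / (α₁ + 2α₂) = 2.48 / 1.0719 = 2.31 mmol/kg

DIC = 2.31 mmol/kg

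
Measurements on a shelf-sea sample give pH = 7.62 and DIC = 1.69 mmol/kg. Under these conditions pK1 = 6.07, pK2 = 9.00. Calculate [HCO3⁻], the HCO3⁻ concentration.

α₁ = 1 / (1 + [H⁺]/K1 + K2/[H⁺]) = 1 / (1 + 10^-1.55 + 10^-1.38)
   = 1 / (1 + 0.028184 + 0.041687) = 1/1.0699 = 0.9347
[HCO3⁻] = α₁ × DIC = 0.9347 × 1.69 = 1.58 mmol/kg

[HCO3⁻] = 1.58 mmol/kg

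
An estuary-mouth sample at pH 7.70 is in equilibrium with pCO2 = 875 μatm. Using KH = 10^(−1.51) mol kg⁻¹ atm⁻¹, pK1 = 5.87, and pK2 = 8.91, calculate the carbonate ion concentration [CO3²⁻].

[CO2*] = KH · pCO2 = 10^(−1.51) × 875×10^-6 = 2.704×10^-5 mol/kg
α₀ = 1/(1 + K1/[H⁺] + K1K2/[H⁺]²) = 1/(1 + 10^+1.83 + 10^+0.62) = 0.01374
DIC = [CO2*]/α₀ = 2.704×10^-5 / 0.01374 = 1.968 mmol/kg
[CO3²⁻] = α₂·DIC; α₂ = 0.05728, so [CO3²⁻] = 0.05728 × 1.968 = 0.113 mmol/kg

[CO3²⁻] = 0.113 mmol/kg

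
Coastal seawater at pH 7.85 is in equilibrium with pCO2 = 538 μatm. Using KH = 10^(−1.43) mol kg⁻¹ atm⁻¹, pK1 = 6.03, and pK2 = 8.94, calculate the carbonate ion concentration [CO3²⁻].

[CO2*] = KH · pCO2 = 10^(−1.43) × 538×10^-6 = 1.999×10^-5 mol/kg
α₀ = 1/(1 + K1/[H⁺] + K1K2/[H⁺]²) = 1/(1 + 10^+1.82 + 10^+0.73) = 0.01380
DIC = [CO2*]/α₀ = 1.999×10^-5 / 0.01380 = 1.448 mmol/kg
[CO3²⁻] = α₂·DIC; α₂ = 0.07414, so [CO3²⁻] = 0.07414 × 1.448 = 0.107 mmol/kg

[CO3²⁻] = 0.107 mmol/kg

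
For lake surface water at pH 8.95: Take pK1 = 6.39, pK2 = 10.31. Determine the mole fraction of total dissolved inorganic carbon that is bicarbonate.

α₁ = 1 / (1 + [H⁺]/K1 + K2/[H⁺]) = 1 / (1 + 10^-2.56 + 10^-1.36)
   = 1 / (1 + 0.0027542 + 0.043652) = 1/1.0464 = 0.9557

α₁ = 0.956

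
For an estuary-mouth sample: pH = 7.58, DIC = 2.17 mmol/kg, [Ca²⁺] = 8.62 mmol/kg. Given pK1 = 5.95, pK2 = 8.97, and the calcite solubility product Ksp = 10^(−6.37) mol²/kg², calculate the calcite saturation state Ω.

α₂ = 1 / (1 + [H⁺]/K2 + [H⁺]²/(K1K2)) = 1 / (1 + 10^+1.39 + 10^-0.24)
   = 1 / (1 + 24.547 + 0.57544) = 1/26.123 = 0.03828
[CO3²⁻] = α₂ × DIC = 0.03828 × 2.17 = 0.08307 mmol/kg
Ksp = 10^(−6.37) = 4.266×10^-7
Ω = [Ca²⁺][CO3²⁻]/Ksp = (8.62×10^-3)(8.307×10^-5) / 4.266×10^-7 = 1.68

Ω = 1.68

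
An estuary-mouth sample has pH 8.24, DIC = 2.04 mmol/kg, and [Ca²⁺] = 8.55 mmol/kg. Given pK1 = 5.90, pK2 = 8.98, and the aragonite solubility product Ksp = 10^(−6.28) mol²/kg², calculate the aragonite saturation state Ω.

α₂ = 1 / (1 + [H⁺]/K2 + [H⁺]²/(K1K2)) = 1 / (1 + 10^+0.74 + 10^-1.60)
   = 1 / (1 + 5.4954 + 0.025119) = 1/6.5205 = 0.1534
[CO3²⁻] = α₂ × DIC = 0.1534 × 2.04 = 0.3129 mmol/kg
Ksp = 10^(−6.28) = 5.248×10^-7
Ω = [Ca²⁺][CO3²⁻]/Ksp = (8.55×10^-3)(3.129×10^-4) / 5.248×10^-7 = 5.10

Ω = 5.10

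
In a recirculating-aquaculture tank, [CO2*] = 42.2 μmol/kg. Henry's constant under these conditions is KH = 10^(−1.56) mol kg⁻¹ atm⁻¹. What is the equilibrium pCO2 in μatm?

pCO2 = 1530 μatm

KH = 10^(−1.56) = 2.754×10^-2 mol kg⁻¹ atm⁻¹
pCO2 = [CO2*]/KH = 42.2×10^-6 / 2.754×10^-2 = 1.53×10^-3 atm = 1530 μatm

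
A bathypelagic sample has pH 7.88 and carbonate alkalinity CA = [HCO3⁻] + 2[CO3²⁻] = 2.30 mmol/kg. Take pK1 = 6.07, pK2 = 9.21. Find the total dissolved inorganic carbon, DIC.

DIC = 2.23 mmol/kg

CA = [HCO3⁻] + 2[CO3²⁻] = (α₁ + 2α₂)·DIC
At pH 7.88: [H⁺]/K1 = 10^-1.81 = 0.015488, K2/[H⁺] = 10^-1.33 = 0.046774
α₁ = 1/(1 + 0.015488 + 0.046774) = 1/1.0623 = 0.9414; α₂ = α₁·K2/[H⁺] = 0.04403
α₁ + 2α₂ = 1.0295
DIC = CA / (α₁ + 2α₂) = 2.30 / 1.0295 = 2.23 mmol/kg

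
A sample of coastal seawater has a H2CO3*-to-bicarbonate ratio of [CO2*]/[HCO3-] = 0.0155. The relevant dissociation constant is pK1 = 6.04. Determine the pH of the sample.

From K1 = [H⁺][HCO3-]/[CO2*]:  pH = pK1 − log₁₀([CO2*]/[HCO3-])
log₁₀(0.0155) = -1.810
pH = 6.04 − (-1.810) = 7.85

pH = 7.85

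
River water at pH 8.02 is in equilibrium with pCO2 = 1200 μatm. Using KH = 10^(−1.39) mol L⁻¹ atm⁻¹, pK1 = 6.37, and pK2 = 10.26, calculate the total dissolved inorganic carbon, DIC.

DIC = 2.25 mmol/L

[CO2*] = KH · pCO2 = 10^(−1.39) × 1200×10^-6 = 4.889×10^-5 mol/L
α₀ = 1/(1 + K1/[H⁺] + K1K2/[H⁺]²) = 1/(1 + 10^+1.65 + 10^-0.59) = 0.02177
DIC = [CO2*]/α₀ = 4.889×10^-5 / 0.02177 = 2.25 mmol/L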